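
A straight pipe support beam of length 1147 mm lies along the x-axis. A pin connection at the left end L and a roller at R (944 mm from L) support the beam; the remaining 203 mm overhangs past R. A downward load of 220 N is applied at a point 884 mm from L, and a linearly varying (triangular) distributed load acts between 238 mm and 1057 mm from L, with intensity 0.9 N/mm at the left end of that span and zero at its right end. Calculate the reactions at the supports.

Resultant of the triangular load: ½ × 0.9 × 819 = 368.55 N, acting at 511 mm from L (one-third of the span from the peak).
ΣM about L: R_y·944 − 220·884 − (½·0.9·819)·511 = 0 → R_y = 382809.05/944 = 405.518 ≈ 405.5 N.
ΣF_y = 0: L_y + 405.518 − 220 − ½·0.9·819 = 0 → L_y = 183.0 N.
ΣF_x = 0: no horizontal applied forces, so L_x = 0.

L_x = 0, L_y = 183.0 N, R_y = 405.5 N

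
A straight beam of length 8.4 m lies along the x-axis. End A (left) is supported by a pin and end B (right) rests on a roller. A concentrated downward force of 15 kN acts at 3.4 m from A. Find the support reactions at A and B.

Taking moments about A: B_y·8.4 − 15·3.4 = 0 → B_y = 51/8.4 = 6.07143 ≈ 6.071 kN.
ΣF_y = 0: A_y + 6.07143 − 15 = 0 → A_y = 8.929 kN.
ΣF_x = 0: no horizontal applied forces, so A_x = 0.

A_x = 0, A_y = 8.929 kN, B_y = 6.071 kN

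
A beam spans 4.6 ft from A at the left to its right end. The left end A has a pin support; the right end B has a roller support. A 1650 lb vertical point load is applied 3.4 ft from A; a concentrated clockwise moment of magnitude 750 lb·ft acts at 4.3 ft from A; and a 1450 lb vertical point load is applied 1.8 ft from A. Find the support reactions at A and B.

A_x = 0, A_y = 1150 lb, B_y = 1950 lb

Moments about A: B_y·4.6 − 1650·3.4 − 750 − 1450·1.8 = 0 → B_y = 8970/4.6 = 1950 lb.
ΣF_y = 0: A_y + 1950 − 1650 − 1450 = 0 → A_y = 1150 lb.
ΣF_x = 0: no horizontal applied forces, so A_x = 0.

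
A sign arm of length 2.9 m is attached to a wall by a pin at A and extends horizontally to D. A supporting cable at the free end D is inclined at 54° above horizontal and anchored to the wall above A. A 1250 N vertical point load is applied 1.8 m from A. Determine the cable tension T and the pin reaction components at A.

T = 959.0 N, A_x = 563.7 N, A_y = 474.1 N

ΣM about A: T·sin54°·2.9 − 1250·1.8 = 0 → T = 2250/(2.9·0.809017) = 959.018 ≈ 959.0 N.
ΣF_x = 0: A_x − T·cos54° = 0 → A_x = 959.018 × 0.587785 = 563.7 N.
ΣF_y = 0: A_y + T·sin54° − 1250 = 0 → A_y = 1250 − 959.018 × 0.809017 = 474.1 N.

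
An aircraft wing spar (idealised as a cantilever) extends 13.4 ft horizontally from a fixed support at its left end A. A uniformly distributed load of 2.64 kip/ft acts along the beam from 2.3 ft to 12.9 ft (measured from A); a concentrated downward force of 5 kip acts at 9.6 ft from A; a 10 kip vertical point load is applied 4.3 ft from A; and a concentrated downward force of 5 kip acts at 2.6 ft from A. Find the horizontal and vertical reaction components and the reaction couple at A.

A_x = 0, A_y = 47.98 kip, M_A = 316.7 kip·ft

Resultant of the distributed load: 2.64 × 10.6 = 27.984 kip at 7.6 ft from A.
ΣF_x = 0: A_x = 0.
ΣF_y = 0: A_y − 2.64·10.6 − 5 − 10 − 5 = 0 → A_y = 47.98 kip.
ΣM about A: M_A − (2.64·10.6)·7.6 − 5·9.6 − 10·4.3 − 5·2.6 = 0 → M_A = 316.7 kip·ft.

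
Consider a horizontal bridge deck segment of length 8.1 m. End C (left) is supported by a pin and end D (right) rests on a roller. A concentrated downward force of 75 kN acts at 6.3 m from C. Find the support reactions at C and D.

C_x = 0, C_y = 16.67 kN, D_y = 58.33 kN

Taking moments about C: D_y·8.1 − 75·6.3 = 0 → D_y = 472.5/8.1 = 58.3333 ≈ 58.33 kN.
ΣF_y = 0: C_y + 58.3333 − 75 = 0 → C_y = 16.67 kN.
ΣF_x = 0: no horizontal applied forces, so C_x = 0.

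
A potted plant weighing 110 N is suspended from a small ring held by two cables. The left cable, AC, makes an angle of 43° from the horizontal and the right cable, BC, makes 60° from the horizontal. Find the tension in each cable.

ΣF_x = 0: −T_AC·cos43° + T_BC·cos60° = 0 → T_BC = 1.46271·T_AC.
ΣF_y = 0: T_AC·sin43° + T_BC·sin60° = 110.
Substitute: T_AC·(0.681998 + 1.46271·0.866025) = 110 → T_AC = 56.4467 ≈ 56.45 N.
Then T_BC = 1.46271 × 56.4467 = 82.57 N.

T_AC = 56.45 N, T_BC = 82.57 N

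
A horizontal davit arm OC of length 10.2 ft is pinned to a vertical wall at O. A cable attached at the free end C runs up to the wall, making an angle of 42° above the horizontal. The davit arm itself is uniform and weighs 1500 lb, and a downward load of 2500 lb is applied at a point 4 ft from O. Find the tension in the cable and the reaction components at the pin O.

T = 2586 lb, O_x = 1922 lb, O_y = 2270 lb

ΣM about O: T·sin42°·10.2 − 1500·5.1 − 2500·4 = 0 → T = 17650/(10.2·0.669131) = 2586.03 ≈ 2586 lb.
ΣF_x = 0: O_x − T·cos42° = 0 → O_x = 2586.03 × 0.743145 = 1922 lb.
ΣF_y = 0: O_y + T·sin42° − 1500 − 2500 = 0 → O_y = 4000 − 2586.03 × 0.669131 = 2270 lb.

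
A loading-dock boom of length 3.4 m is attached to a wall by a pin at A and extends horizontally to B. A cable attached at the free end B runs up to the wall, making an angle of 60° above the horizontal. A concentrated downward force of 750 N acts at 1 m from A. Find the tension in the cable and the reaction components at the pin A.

T = 254.7 N, A_x = 127.4 N, A_y = 529.4 N

ΣM about A: T·sin60°·3.4 − 750·1 = 0 → T = 750/(3.4·0.866025) = 254.713 ≈ 254.7 N.
ΣF_x = 0: A_x − T·cos60° = 0 → A_x = 254.713 × 0.5 = 127.4 N.
ΣF_y = 0: A_y + T·sin60° − 750 = 0 → A_y = 750 − 254.713 × 0.866025 = 529.4 N.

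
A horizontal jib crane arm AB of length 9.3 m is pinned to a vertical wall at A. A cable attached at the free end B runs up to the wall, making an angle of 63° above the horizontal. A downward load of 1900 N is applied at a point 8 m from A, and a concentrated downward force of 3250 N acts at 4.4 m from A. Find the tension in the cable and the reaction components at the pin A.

T = 3560 N, A_x = 1616 N, A_y = 1978 N

ΣM about A: T·sin63°·9.3 − 1900·8 − 3250·4.4 = 0 → T = 29500/(9.3·0.891007) = 3560.07 ≈ 3560 N.
ΣF_x = 0: A_x − T·cos63° = 0 → A_x = 3560.07 × 0.45399 = 1616 N.
ΣF_y = 0: A_y + T·sin63° − 1900 − 3250 = 0 → A_y = 5150 − 3560.07 × 0.891007 = 1978 N.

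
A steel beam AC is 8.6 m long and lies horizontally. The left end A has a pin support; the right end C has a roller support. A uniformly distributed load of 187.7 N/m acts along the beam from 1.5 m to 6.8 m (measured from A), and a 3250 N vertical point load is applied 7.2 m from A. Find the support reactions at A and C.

Resultant of the distributed load: 187.7 × 5.3 = 994.81 N at 4.15 m from A.
Moments about A: C_y·8.6 − (187.7·5.3)·4.15 − 3250·7.2 = 0 → C_y = 27528.4615/8.6 = 3200.98 ≈ 3201 N.
ΣF_y = 0: A_y + 3200.98 − 187.7·5.3 − 3250 = 0 → A_y = 1044 N.
ΣF_x = 0: no horizontal applied forces, so A_x = 0.

A_x = 0, A_y = 1044 N, C_y = 3201 N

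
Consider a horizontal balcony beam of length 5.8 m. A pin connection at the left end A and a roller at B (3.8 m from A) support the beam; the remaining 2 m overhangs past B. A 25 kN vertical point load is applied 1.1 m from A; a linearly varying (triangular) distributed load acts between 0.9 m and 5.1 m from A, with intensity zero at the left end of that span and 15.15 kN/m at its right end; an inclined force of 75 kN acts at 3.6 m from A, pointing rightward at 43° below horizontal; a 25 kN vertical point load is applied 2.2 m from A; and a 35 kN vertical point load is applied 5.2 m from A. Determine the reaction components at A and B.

Resultant of the triangular load: ½ × 15.15 × 4.2 = 31.815 kN, acting at 3.7 m from A (one-third of the span from the peak).
Moments about A: B_y·3.8 − 25·1.1 − (½·15.15·4.2)·3.7 − 75·sin43°·3.6 − 25·2.2 − 35·5.2 = 0 → B_y = 566.355/3.8 = 149.041 ≈ 149.0 kN.
ΣF_y = 0: A_y + 149.041 − 25 − ½·15.15·4.2 − 75·sin43° − 25 − 35 = 0 → A_y = 18.92 kN.
ΣF_x = 0: A_x + 75·cos43° = 0 → A_x = -54.85 kN.

A_x = -54.85 kN, A_y = 18.92 kN, B_y = 149.0 kN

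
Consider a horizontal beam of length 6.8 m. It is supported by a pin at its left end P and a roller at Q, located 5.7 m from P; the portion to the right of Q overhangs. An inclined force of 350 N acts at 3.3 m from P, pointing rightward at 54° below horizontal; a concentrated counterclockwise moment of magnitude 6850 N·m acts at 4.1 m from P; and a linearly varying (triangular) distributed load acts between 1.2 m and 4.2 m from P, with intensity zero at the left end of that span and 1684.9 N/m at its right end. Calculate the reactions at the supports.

P_x = -205.7 N, P_y = 2429 N, Q_y = 381.0 N

Resultant of the triangular load: ½ × 1684.9 × 3 = 2527.35 N, acting at 3.2 m from P (one-third of the span from the peak).
ΣM about P: Q_y·5.7 − 350·sin54°·3.3 + 6850 − (½·1684.9·3)·3.2 = 0 → Q_y = 2171.93/5.7 = 381.04 ≈ 381.0 N.
ΣF_y = 0: P_y + 381.04 − 350·sin54° − ½·1684.9·3 = 0 → P_y = 2429 N.
ΣF_x = 0: P_x + 350·cos54° = 0 → P_x = -205.7 N.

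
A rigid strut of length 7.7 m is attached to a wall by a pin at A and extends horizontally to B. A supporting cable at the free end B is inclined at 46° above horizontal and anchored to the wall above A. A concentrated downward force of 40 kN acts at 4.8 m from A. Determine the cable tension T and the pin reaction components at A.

ΣM about A: T·sin46°·7.7 − 40·4.8 = 0 → T = 192/(7.7·0.71934) = 34.6638 ≈ 34.66 kN.
ΣF_x = 0: A_x − T·cos46° = 0 → A_x = 34.6638 × 0.694658 = 24.08 kN.
ΣF_y = 0: A_y + T·sin46° − 40 = 0 → A_y = 40 − 34.6638 × 0.71934 = 15.06 kN.

T = 34.66 kN, A_x = 24.08 kN, A_y = 15.06 kN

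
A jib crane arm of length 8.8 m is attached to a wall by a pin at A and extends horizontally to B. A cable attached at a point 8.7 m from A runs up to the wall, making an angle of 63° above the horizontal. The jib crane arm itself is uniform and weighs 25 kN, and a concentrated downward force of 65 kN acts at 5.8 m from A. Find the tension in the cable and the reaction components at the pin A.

T = 62.82 kN, A_x = 28.52 kN, A_y = 34.02 kN

ΣM about A: T·sin63°·8.7 − 25·4.4 − 65·5.8 = 0 → T = 487/(8.7·0.891007) = 62.8244 ≈ 62.82 kN.
ΣF_x = 0: A_x − T·cos63° = 0 → A_x = 62.8244 × 0.45399 = 28.52 kN.
ΣF_y = 0: A_y + T·sin63° − 25 − 65 = 0 → A_y = 90 − 62.8244 × 0.891007 = 34.02 kN.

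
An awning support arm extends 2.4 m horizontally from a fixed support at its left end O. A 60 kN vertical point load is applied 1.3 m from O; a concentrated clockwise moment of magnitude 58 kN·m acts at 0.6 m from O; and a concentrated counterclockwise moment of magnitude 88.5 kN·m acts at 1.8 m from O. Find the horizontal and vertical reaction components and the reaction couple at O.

ΣF_x = 0: O_x = 0.
ΣF_y = 0: O_y − 60 = 0 → O_y = 60.00 kN.
ΣM about O: M_O − 60·1.3 − 58 + 88.5 = 0 → M_O = 47.50 kN·m.

O_x = 0, O_y = 60.00 kN, M_O = 47.50 kN·m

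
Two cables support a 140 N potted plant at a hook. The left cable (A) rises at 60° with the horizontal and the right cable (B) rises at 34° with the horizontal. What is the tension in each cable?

T_A = 116.3 N, T_B = 70.17 N

ΣF_x = 0: −T_A·cos60° + T_B·cos34° = 0 → T_B = 0.603109·T_A.
ΣF_y = 0: T_A·sin60° + T_B·sin34° = 140.
Substitute: T_A·(0.866025 + 0.603109·0.559193) = 140 → T_A = 116.349 ≈ 116.3 N.
Then T_B = 0.603109 × 116.349 = 70.17 N.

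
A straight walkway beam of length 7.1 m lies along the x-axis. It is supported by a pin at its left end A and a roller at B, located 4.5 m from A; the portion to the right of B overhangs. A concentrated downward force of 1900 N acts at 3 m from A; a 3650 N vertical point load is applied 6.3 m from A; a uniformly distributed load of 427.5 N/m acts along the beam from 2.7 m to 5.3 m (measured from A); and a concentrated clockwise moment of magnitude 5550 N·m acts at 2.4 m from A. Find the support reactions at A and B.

A_x = 0, A_y = -1936 N, B_y = 8598 N

Resultant of the distributed load: 427.5 × 2.6 = 1111.5 N at 4 m from A.
Moments about A: B_y·4.5 − 1900·3 − 3650·6.3 − (427.5·2.6)·4 − 5550 = 0 → B_y = 38691/4.5 = 8598 N.
ΣF_y = 0: A_y + 8598 − 1900 − 3650 − 427.5·2.6 = 0 → A_y = -1936 N.
ΣF_x = 0: no horizontal applied forces, so A_x = 0.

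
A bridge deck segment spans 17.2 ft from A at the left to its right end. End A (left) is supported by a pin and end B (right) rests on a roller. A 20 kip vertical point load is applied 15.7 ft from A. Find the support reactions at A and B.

A_x = 0, A_y = 1.744 kip, B_y = 18.26 kip

Moments about A: B_y·17.2 − 20·15.7 = 0 → B_y = 314/17.2 = 18.2558 ≈ 18.26 kip.
ΣF_y = 0: A_y + 18.2558 − 20 = 0 → A_y = 1.744 kip.
ΣF_x = 0: no horizontal applied forces, so A_x = 0.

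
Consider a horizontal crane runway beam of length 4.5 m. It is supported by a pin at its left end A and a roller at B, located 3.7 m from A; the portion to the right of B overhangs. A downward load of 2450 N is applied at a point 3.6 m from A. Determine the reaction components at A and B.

A_x = 0, A_y = 66.22 N, B_y = 2384 N

Taking moments about A: B_y·3.7 − 2450·3.6 = 0 → B_y = 8820/3.7 = 2383.78 ≈ 2384 N.
ΣF_y = 0: A_y + 2383.78 − 2450 = 0 → A_y = 66.22 N.
ΣF_x = 0: no horizontal applied forces, so A_x = 0.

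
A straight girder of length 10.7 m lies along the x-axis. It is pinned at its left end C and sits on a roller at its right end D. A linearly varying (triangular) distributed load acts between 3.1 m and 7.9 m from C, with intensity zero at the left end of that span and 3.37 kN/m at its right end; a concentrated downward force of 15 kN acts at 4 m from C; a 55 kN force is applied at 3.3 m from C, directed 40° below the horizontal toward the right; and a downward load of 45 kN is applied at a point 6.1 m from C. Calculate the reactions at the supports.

C_x = -42.13 kN, C_y = 56.51 kN, D_y = 46.93 kN

Resultant of the triangular load: ½ × 3.37 × 4.8 = 8.088 kN, acting at 6.3 m from C (one-third of the span from the peak).
ΣM about C: D_y·10.7 − (½·3.37·4.8)·6.3 − 15·4 − 55·sin40°·3.3 − 45·6.1 = 0 → D_y = 502.12/10.7 = 46.9271 ≈ 46.93 kN.
ΣF_y = 0: C_y + 46.9271 − ½·3.37·4.8 − 15 − 55·sin40° − 45 = 0 → C_y = 56.51 kN.
ΣF_x = 0: C_x + 55·cos40° = 0 → C_x = -42.13 kN.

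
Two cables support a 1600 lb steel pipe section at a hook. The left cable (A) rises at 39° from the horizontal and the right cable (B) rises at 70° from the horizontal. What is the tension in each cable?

T_A = 578.8 lb, T_B = 1315 lb

ΣF_x = 0: −T_A·cos39° + T_B·cos70° = 0 → T_B = 2.27222·T_A.
ΣF_y = 0: T_A·sin39° + T_B·sin70° = 1600.
Substitute: T_A·(0.62932 + 2.27222·0.939693) = 1600 → T_A = 578.765 ≈ 578.8 lb.
Then T_B = 2.27222 × 578.765 = 1315 lb.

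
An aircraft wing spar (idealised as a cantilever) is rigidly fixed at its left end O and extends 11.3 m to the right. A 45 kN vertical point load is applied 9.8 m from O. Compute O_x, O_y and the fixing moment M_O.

ΣF_x = 0: O_x = 0.
ΣF_y = 0: O_y − 45 = 0 → O_y = 45.00 kN.
ΣM about O: M_O − 45·9.8 = 0 → M_O = 441.0 kN·m.

O_x = 0, O_y = 45.00 kN, M_O = 441.0 kN·m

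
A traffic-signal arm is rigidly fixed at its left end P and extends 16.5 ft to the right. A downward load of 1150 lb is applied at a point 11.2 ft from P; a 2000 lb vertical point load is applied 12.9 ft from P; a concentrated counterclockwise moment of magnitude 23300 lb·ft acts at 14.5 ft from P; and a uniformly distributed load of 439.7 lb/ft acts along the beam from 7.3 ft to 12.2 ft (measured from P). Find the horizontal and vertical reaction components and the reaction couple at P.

Resultant of the distributed load: 439.7 × 4.9 = 2154.53 lb at 9.75 ft from P.
ΣF_x = 0: P_x = 0.
ΣF_y = 0: P_y − 1150 − 2000 − 439.7·4.9 = 0 → P_y = 5305 lb.
ΣM about P: M_P − 1150·11.2 − 2000·12.9 + 23300 − (439.7·4.9)·9.75 = 0 → M_P = 36390 lb·ft.

P_x = 0, P_y = 5305 lb, M_P = 36390 lb·ft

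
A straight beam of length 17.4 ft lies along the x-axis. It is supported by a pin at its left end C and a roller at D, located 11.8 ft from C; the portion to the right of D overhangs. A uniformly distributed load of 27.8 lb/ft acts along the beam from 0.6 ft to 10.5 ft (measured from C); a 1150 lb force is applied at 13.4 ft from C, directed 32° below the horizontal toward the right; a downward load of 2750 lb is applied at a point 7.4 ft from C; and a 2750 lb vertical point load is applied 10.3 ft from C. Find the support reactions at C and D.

C_x = -975.3 lb, C_y = 1438 lb, D_y = 4946 lb

Resultant of the distributed load: 27.8 × 9.9 = 275.22 lb at 5.55 ft from C.
ΣM about C: D_y·11.8 − (27.8·9.9)·5.55 − 1150·sin32°·13.4 − 2750·7.4 − 2750·10.3 = 0 → D_y = 58368.5/11.8 = 4946.48 ≈ 4946 lb.
ΣF_y = 0: C_y + 4946.48 − 27.8·9.9 − 1150·sin32° − 2750 − 2750 = 0 → C_y = 1438 lb.
ΣF_x = 0: C_x + 1150·cos32° = 0 → C_x = -975.3 lb.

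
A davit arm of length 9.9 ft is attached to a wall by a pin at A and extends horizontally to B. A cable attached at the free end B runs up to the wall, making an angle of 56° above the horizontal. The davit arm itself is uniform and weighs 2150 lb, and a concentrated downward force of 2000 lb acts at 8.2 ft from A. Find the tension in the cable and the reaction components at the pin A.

ΣM about A: T·sin56°·9.9 − 2150·4.95 − 2000·8.2 = 0 → T = 27042.5/(9.9·0.829038) = 3294.86 ≈ 3295 lb.
ΣF_x = 0: A_x − T·cos56° = 0 → A_x = 3294.86 × 0.559193 = 1842 lb.
ΣF_y = 0: A_y + T·sin56° − 2150 − 2000 = 0 → A_y = 4150 − 3294.86 × 0.829038 = 1418 lb.

T = 3295 lb, A_x = 1842 lb, A_y = 1418 lb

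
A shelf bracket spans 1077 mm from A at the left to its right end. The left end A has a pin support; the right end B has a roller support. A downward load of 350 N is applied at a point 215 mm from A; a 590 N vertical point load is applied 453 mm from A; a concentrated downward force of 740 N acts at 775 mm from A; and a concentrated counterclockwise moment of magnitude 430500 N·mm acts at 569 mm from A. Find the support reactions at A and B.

A_x = 0, A_y = 1229 N, B_y = 450.8 N

Moments about A: B_y·1077 − 350·215 − 590·453 − 740·775 + 430500 = 0 → B_y = 485520/1077 = 450.808 ≈ 450.8 N.
ΣF_y = 0: A_y + 450.808 − 350 − 590 − 740 = 0 → A_y = 1229 N.
ΣF_x = 0: no horizontal applied forces, so A_x = 0.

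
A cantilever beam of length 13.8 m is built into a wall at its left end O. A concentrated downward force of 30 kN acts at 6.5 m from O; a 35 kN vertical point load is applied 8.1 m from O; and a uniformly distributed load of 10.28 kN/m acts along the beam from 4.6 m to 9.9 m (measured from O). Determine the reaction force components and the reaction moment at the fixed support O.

Resultant of the distributed load: 10.28 × 5.3 = 54.484 kN at 7.25 m from O.
ΣF_x = 0: O_x = 0.
ΣF_y = 0: O_y − 30 − 35 − 10.28·5.3 = 0 → O_y = 119.5 kN.
ΣM about O: M_O − 30·6.5 − 35·8.1 − (10.28·5.3)·7.25 = 0 → M_O = 873.5 kN·m.

O_x = 0, O_y = 119.5 kN, M_O = 873.5 kN·m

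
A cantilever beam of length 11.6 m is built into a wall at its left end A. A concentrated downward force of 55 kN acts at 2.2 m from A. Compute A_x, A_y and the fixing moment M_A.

ΣF_x = 0: A_x = 0.
ΣF_y = 0: A_y − 55 = 0 → A_y = 55.00 kN.
ΣM about A: M_A − 55·2.2 = 0 → M_A = 121.0 kN·m.

A_x = 0, A_y = 55.00 kN, M_A = 121.0 kN·m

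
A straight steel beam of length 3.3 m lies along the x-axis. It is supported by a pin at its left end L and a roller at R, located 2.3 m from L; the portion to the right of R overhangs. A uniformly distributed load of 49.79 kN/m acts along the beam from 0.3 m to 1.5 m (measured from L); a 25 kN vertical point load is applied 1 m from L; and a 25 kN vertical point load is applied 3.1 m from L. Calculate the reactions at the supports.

L_x = 0, L_y = 41.80 kN, R_y = 67.94 kN

Resultant of the distributed load: 49.79 × 1.2 = 59.748 kN at 0.9 m from L.
ΣM about L: R_y·2.3 − (49.79·1.2)·0.9 − 25·1 − 25·3.1 = 0 → R_y = 156.2732/2.3 = 67.9449 ≈ 67.94 kN.
ΣF_y = 0: L_y + 67.9449 − 49.79·1.2 − 25 − 25 = 0 → L_y = 41.80 kN.
ΣF_x = 0: no horizontal applied forces, so L_x = 0.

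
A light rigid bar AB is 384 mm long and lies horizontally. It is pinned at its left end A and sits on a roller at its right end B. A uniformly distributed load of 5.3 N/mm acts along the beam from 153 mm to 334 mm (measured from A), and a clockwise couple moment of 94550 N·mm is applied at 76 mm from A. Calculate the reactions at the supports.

Resultant of the distributed load: 5.3 × 181 = 959.3 N at 243.5 mm from A.
ΣM about A: B_y·384 − (5.3·181)·243.5 − 94550 = 0 → B_y = 328139.55/384 = 854.53 ≈ 854.5 N.
ΣF_y = 0: A_y + 854.53 − 5.3·181 = 0 → A_y = 104.8 N.
ΣF_x = 0: no horizontal applied forces, so A_x = 0.

A_x = 0, A_y = 104.8 N, B_y = 854.5 N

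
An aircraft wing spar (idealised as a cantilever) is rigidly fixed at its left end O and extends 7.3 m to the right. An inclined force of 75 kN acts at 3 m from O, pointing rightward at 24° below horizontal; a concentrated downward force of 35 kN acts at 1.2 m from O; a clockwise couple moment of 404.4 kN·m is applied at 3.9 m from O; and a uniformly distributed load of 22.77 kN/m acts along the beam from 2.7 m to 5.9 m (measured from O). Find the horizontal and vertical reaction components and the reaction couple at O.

O_x = -68.52 kN, O_y = 138.4 kN, M_O = 851.2 kN·m

Resultant of the distributed load: 22.77 × 3.2 = 72.864 kN at 4.3 m from O.
ΣF_x = 0: O_x + 75·cos24° = 0 → O_x = -68.52 kN.
ΣF_y = 0: O_y − 75·sin24° − 35 − 22.77·3.2 = 0 → O_y = 138.4 kN.
ΣM about O: M_O − 75·sin24°·3 − 35·1.2 − 404.4 − (22.77·3.2)·4.3 = 0 → M_O = 851.2 kN·m.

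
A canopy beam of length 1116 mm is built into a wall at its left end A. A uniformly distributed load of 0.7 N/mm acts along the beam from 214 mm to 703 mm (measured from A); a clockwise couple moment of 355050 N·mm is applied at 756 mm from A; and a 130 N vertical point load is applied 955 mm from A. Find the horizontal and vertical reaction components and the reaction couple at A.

Resultant of the distributed load: 0.7 × 489 = 342.3 N at 458.5 mm from A.
ΣF_x = 0: A_x = 0.
ΣF_y = 0: A_y − 0.7·489 − 130 = 0 → A_y = 472.3 N.
ΣM about A: M_A − (0.7·489)·458.5 − 355050 − 130·955 = 0 → M_A = 636100 N·mm.

A_x = 0, A_y = 472.3 N, M_A = 636100 N·mm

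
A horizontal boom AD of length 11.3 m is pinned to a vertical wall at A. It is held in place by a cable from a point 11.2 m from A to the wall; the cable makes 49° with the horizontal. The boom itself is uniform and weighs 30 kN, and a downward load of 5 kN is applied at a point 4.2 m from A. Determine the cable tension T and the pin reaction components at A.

ΣM about A: T·sin49°·11.2 − 30·5.65 − 5·4.2 = 0 → T = 190.5/(11.2·0.75471) = 22.537 ≈ 22.54 kN.
ΣF_x = 0: A_x − T·cos49° = 0 → A_x = 22.537 × 0.656059 = 14.79 kN.
ΣF_y = 0: A_y + T·sin49° − 30 − 5 = 0 → A_y = 35 − 22.537 × 0.75471 = 17.99 kN.

T = 22.54 kN, A_x = 14.79 kN, A_y = 17.99 kN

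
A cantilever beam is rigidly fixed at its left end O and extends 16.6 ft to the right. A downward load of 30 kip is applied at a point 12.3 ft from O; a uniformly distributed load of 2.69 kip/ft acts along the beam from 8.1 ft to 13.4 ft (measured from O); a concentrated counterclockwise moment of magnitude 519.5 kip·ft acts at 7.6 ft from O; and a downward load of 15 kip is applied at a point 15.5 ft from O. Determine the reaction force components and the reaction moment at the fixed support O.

Resultant of the distributed load: 2.69 × 5.3 = 14.257 kip at 10.75 ft from O.
ΣF_x = 0: O_x = 0.
ΣF_y = 0: O_y − 30 − 2.69·5.3 − 15 = 0 → O_y = 59.26 kip.
ΣM about O: M_O − 30·12.3 − (2.69·5.3)·10.75 + 519.5 − 15·15.5 = 0 → M_O = 235.3 kip·ft.

O_x = 0, O_y = 59.26 kip, M_O = 235.3 kip·ft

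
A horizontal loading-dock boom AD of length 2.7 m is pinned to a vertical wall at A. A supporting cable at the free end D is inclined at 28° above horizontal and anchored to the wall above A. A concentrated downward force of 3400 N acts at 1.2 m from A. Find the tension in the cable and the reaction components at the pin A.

ΣM about A: T·sin28°·2.7 − 3400·1.2 = 0 → T = 4080/(2.7·0.469472) = 3218.75 ≈ 3219 N.
ΣF_x = 0: A_x − T·cos28° = 0 → A_x = 3218.75 × 0.882948 = 2842 N.
ΣF_y = 0: A_y + T·sin28° − 3400 = 0 → A_y = 3400 − 3218.75 × 0.469472 = 1889 N.

T = 3219 N, A_x = 2842 N, A_y = 1889 N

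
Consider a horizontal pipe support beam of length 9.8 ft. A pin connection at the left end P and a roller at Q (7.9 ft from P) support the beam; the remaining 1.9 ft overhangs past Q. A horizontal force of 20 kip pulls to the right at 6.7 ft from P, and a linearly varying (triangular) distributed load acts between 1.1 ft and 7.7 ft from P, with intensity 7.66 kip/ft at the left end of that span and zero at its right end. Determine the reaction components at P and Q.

Resultant of the triangular load: ½ × 7.66 × 6.6 = 25.278 kip, acting at 3.3 ft from P (one-third of the span from the peak).
Moments about P: Q_y·7.9 − (½·7.66·6.6)·3.3 = 0 → Q_y = 83.4174/7.9 = 10.5592 ≈ 10.56 kip.
ΣF_y = 0: P_y + 10.5592 − ½·7.66·6.6 = 0 → P_y = 14.72 kip.
ΣF_x = 0: P_x + 20 = 0 → P_x = -20.00 kip.

P_x = -20.00 kip, P_y = 14.72 kip, Q_y = 10.56 kip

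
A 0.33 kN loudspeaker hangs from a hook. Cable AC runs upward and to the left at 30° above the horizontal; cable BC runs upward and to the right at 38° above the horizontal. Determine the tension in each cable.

T_AC = 0.2805 kN, T_BC = 0.3082 kN

ΣF_x = 0: −T_AC·cos30° + T_BC·cos38° = 0 → T_BC = 1.099·T_AC.
ΣF_y = 0: T_AC·sin30° + T_BC·sin38° = 0.33.
Substitute: T_AC·(0.5 + 1.099·0.615661) = 0.33 → T_AC = 0.280466 ≈ 0.2805 kN.
Then T_BC = 1.099 × 0.280466 = 0.3082 kN.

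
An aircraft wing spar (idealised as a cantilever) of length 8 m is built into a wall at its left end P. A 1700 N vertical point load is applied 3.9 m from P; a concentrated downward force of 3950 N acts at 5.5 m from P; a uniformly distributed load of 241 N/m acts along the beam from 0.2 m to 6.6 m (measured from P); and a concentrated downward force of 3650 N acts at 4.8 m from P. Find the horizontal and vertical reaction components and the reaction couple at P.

P_x = 0, P_y = 10840 N, M_P = 51120 N·m

Resultant of the distributed load: 241 × 6.4 = 1542.4 N at 3.4 m from P.
ΣF_x = 0: P_x = 0.
ΣF_y = 0: P_y − 1700 − 3950 − 241·6.4 − 3650 = 0 → P_y = 10840 N.
ΣM about P: M_P − 1700·3.9 − 3950·5.5 − (241·6.4)·3.4 − 3650·4.8 = 0 → M_P = 51120 N·m.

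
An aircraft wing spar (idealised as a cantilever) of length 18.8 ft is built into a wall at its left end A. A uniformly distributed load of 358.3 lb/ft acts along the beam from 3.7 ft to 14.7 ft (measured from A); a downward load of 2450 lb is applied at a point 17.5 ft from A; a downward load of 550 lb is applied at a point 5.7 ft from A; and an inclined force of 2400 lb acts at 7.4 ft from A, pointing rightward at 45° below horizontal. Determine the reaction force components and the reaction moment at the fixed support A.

A_x = -1697 lb, A_y = 8638 lb, M_A = 94830 lb·ft

Resultant of the distributed load: 358.3 × 11 = 3941.3 lb at 9.2 ft from A.
ΣF_x = 0: A_x + 2400·cos45° = 0 → A_x = -1697 lb.
ΣF_y = 0: A_y − 358.3·11 − 2450 − 550 − 2400·sin45° = 0 → A_y = 8638 lb.
ΣM about A: M_A − (358.3·11)·9.2 − 2450·17.5 − 550·5.7 − 2400·sin45°·7.4 = 0 → M_A = 94830 lb·ft.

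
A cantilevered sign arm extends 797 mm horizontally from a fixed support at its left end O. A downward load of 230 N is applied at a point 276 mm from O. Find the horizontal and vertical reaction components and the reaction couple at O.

O_x = 0, O_y = 230.0 N, M_O = 63480 N·mm

ΣF_x = 0: O_x = 0.
ΣF_y = 0: O_y − 230 = 0 → O_y = 230.0 N.
ΣM about O: M_O − 230·276 = 0 → M_O = 63480 N·mm.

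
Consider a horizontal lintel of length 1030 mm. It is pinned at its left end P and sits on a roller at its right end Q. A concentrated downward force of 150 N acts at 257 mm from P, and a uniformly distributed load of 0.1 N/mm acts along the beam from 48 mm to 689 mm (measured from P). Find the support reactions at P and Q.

P_x = 0, P_y = 153.7 N, Q_y = 60.36 N

Resultant of the distributed load: 0.1 × 641 = 64.1 N at 368.5 mm from P.
ΣM about P: Q_y·1030 − 150·257 − (0.1·641)·368.5 = 0 → Q_y = 62170.85/1030 = 60.36 N.
ΣF_y = 0: P_y + 60.36 − 150 − 0.1·641 = 0 → P_y = 153.7 N.
ΣF_x = 0: no horizontal applied forces, so P_x = 0.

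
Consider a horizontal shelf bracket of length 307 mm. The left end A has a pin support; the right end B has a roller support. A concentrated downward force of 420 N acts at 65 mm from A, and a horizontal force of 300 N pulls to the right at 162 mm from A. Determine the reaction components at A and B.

Taking moments about A: B_y·307 − 420·65 = 0 → B_y = 27300/307 = 88.9251 ≈ 88.93 N.
ΣF_y = 0: A_y + 88.9251 − 420 = 0 → A_y = 331.1 N.
ΣF_x = 0: A_x + 300 = 0 → A_x = -300.0 N.

A_x = -300.0 N, A_y = 331.1 N, B_y = 88.93 N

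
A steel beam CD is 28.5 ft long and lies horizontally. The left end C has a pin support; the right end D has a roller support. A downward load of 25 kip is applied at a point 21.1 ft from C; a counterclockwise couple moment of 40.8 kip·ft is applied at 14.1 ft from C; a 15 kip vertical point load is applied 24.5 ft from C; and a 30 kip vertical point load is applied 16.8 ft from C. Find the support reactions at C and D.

C_x = 0, C_y = 22.34 kip, D_y = 47.66 kip

Taking moments about C: D_y·28.5 − 25·21.1 + 40.8 − 15·24.5 − 30·16.8 = 0 → D_y = 1358.2/28.5 = 47.6561 ≈ 47.66 kip.
ΣF_y = 0: C_y + 47.6561 − 25 − 15 − 30 = 0 → C_y = 22.34 kip.
ΣF_x = 0: no horizontal applied forces, so C_x = 0.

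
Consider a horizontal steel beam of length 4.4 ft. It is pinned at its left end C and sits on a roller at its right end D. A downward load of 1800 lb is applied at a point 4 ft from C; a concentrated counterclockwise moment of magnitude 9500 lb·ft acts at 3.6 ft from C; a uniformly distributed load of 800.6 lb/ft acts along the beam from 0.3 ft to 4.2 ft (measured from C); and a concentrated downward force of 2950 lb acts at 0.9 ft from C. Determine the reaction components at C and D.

C_x = 0, C_y = 6195 lb, D_y = 1677 lb

Resultant of the distributed load: 800.6 × 3.9 = 3122.34 lb at 2.25 ft from C.
Moments about C: D_y·4.4 − 1800·4 + 9500 − (800.6·3.9)·2.25 − 2950·0.9 = 0 → D_y = 7380.265/4.4 = 1677.33 ≈ 1677 lb.
ΣF_y = 0: C_y + 1677.33 − 1800 − 800.6·3.9 − 2950 = 0 → C_y = 6195 lb.
ΣF_x = 0: no horizontal applied forces, so C_x = 0.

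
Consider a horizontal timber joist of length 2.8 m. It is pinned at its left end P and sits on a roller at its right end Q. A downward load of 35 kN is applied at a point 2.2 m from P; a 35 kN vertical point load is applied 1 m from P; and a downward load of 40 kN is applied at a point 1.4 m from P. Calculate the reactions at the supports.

Taking moments about P: Q_y·2.8 − 35·2.2 − 35·1 − 40·1.4 = 0 → Q_y = 168/2.8 = 60.00 kN.
ΣF_y = 0: P_y + 60 − 35 − 35 − 40 = 0 → P_y = 50.00 kN.
ΣF_x = 0: no horizontal applied forces, so P_x = 0.

P_x = 0, P_y = 50.00 kN, Q_y = 60.00 kN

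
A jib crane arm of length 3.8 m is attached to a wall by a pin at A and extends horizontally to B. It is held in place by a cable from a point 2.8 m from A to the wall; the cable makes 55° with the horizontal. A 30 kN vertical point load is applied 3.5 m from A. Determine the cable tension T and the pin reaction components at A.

ΣM about A: T·sin55°·2.8 − 30·3.5 = 0 → T = 105/(2.8·0.819152) = 45.779 ≈ 45.78 kN.
ΣF_x = 0: A_x − T·cos55° = 0 → A_x = 45.779 × 0.573576 = 26.26 kN.
ΣF_y = 0: A_y + T·sin55° − 30 = 0 → A_y = 30 − 45.779 × 0.819152 = -7.500 kN.

T = 45.78 kN, A_x = 26.26 kN, A_y = -7.500 kN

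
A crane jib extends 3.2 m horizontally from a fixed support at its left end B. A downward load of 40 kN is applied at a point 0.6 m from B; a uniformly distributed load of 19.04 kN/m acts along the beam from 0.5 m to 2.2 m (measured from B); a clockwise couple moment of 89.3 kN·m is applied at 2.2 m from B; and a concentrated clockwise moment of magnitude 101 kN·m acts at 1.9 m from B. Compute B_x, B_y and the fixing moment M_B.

B_x = 0, B_y = 72.37 kN, M_B = 258.0 kN·m

Resultant of the distributed load: 19.04 × 1.7 = 32.368 kN at 1.35 m from B.
ΣF_x = 0: B_x = 0.
ΣF_y = 0: B_y − 40 − 19.04·1.7 = 0 → B_y = 72.37 kN.
ΣM about B: M_B − 40·0.6 − (19.04·1.7)·1.35 − 89.3 − 101 = 0 → M_B = 258.0 kN·m.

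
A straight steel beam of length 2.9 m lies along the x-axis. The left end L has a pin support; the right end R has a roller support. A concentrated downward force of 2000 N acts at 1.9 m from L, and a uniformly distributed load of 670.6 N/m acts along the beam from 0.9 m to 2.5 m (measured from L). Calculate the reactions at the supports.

L_x = 0, L_y = 1134 N, R_y = 1939 N

Resultant of the distributed load: 670.6 × 1.6 = 1072.96 N at 1.7 m from L.
ΣM about L: R_y·2.9 − 2000·1.9 − (670.6·1.6)·1.7 = 0 → R_y = 5624.032/2.9 = 1939.32 ≈ 1939 N.
ΣF_y = 0: L_y + 1939.32 − 2000 − 670.6·1.6 = 0 → L_y = 1134 N.
ΣF_x = 0: no horizontal applied forces, so L_x = 0.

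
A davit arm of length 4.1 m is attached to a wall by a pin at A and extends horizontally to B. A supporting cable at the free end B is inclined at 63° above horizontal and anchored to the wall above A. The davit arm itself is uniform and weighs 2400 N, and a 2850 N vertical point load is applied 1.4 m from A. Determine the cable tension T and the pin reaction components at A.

ΣM about A: T·sin63°·4.1 − 2400·2.05 − 2850·1.4 = 0 → T = 8910/(4.1·0.891007) = 2439.01 ≈ 2439 N.
ΣF_x = 0: A_x − T·cos63° = 0 → A_x = 2439.01 × 0.45399 = 1107 N.
ΣF_y = 0: A_y + T·sin63° − 2400 − 2850 = 0 → A_y = 5250 − 2439.01 × 0.891007 = 3077 N.

T = 2439 N, A_x = 1107 N, A_y = 3077 N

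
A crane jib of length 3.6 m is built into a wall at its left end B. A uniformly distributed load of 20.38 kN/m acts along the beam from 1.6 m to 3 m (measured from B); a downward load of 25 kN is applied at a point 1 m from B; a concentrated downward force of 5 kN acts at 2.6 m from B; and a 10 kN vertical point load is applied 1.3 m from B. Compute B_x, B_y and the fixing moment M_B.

Resultant of the distributed load: 20.38 × 1.4 = 28.532 kN at 2.3 m from B.
ΣF_x = 0: B_x = 0.
ΣF_y = 0: B_y − 20.38·1.4 − 25 − 5 − 10 = 0 → B_y = 68.53 kN.
ΣM about B: M_B − (20.38·1.4)·2.3 − 25·1 − 5·2.6 − 10·1.3 = 0 → M_B = 116.6 kN·m.

B_x = 0, B_y = 68.53 kN, M_B = 116.6 kN·m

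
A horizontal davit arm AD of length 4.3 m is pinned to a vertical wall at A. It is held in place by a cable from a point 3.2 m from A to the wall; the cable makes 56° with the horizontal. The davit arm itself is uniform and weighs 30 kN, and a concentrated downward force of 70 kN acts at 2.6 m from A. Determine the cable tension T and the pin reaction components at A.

T = 92.92 kN, A_x = 51.96 kN, A_y = 22.97 kN

ΣM about A: T·sin56°·3.2 − 30·2.15 − 70·2.6 = 0 → T = 246.5/(3.2·0.829038) = 92.9164 ≈ 92.92 kN.
ΣF_x = 0: A_x − T·cos56° = 0 → A_x = 92.9164 × 0.559193 = 51.96 kN.
ΣF_y = 0: A_y + T·sin56° − 30 − 70 = 0 → A_y = 100 − 92.9164 × 0.829038 = 22.97 kN.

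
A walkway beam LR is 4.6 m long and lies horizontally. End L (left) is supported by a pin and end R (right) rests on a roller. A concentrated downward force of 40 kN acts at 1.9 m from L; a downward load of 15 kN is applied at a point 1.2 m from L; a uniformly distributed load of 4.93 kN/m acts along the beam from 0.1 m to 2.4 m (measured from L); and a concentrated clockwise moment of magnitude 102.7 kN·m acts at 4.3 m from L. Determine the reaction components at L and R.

Resultant of the distributed load: 4.93 × 2.3 = 11.339 kN at 1.25 m from L.
ΣM about L: R_y·4.6 − 40·1.9 − 15·1.2 − (4.93·2.3)·1.25 − 102.7 = 0 → R_y = 210.87375/4.6 = 45.8421 ≈ 45.84 kN.
ΣF_y = 0: L_y + 45.8421 − 40 − 15 − 4.93·2.3 = 0 → L_y = 20.50 kN.
ΣF_x = 0: no horizontal applied forces, so L_x = 0.

L_x = 0, L_y = 20.50 kN, R_y = 45.84 kN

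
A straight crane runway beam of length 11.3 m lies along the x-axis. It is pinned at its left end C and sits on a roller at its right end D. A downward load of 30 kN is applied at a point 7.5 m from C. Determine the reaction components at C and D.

Taking moments about C: D_y·11.3 − 30·7.5 = 0 → D_y = 225/11.3 = 19.9115 ≈ 19.91 kN.
ΣF_y = 0: C_y + 19.9115 − 30 = 0 → C_y = 10.09 kN.
ΣF_x = 0: no horizontal applied forces, so C_x = 0.

C_x = 0, C_y = 10.09 kN, D_y = 19.91 kN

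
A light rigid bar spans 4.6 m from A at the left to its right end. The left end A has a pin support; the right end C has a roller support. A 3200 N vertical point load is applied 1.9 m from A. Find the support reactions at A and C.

A_x = 0, A_y = 1878 N, C_y = 1322 N

Taking moments about A: C_y·4.6 − 3200·1.9 = 0 → C_y = 6080/4.6 = 1321.74 ≈ 1322 N.
ΣF_y = 0: A_y + 1321.74 − 3200 = 0 → A_y = 1878 N.
ΣF_x = 0: no horizontal applied forces, so A_x = 0.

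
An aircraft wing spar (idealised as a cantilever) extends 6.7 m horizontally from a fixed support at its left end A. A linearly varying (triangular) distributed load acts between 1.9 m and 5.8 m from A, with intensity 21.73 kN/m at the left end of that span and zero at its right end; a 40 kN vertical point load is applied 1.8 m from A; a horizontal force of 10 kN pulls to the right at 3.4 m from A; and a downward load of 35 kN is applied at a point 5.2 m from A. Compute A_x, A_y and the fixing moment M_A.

Resultant of the triangular load: ½ × 21.73 × 3.9 = 42.3735 kN, acting at 3.2 m from A (one-third of the span from the peak).
ΣF_x = 0: A_x + 10 = 0 → A_x = -10.00 kN.
ΣF_y = 0: A_y − ½·21.73·3.9 − 40 − 35 = 0 → A_y = 117.4 kN.
ΣM about A: M_A − (½·21.73·3.9)·3.2 − 40·1.8 − 35·5.2 = 0 → M_A = 389.6 kN·m.

A_x = -10.00 kN, A_y = 117.4 kN, M_A = 389.6 kN·m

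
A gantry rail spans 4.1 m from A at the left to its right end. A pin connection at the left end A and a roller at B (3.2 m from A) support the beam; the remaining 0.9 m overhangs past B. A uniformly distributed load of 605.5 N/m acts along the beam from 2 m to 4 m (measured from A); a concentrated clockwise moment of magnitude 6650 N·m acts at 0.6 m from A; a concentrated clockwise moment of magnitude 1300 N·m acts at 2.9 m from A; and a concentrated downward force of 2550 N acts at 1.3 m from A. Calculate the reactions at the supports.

A_x = 0, A_y = -894.6 N, B_y = 4656 N

Resultant of the distributed load: 605.5 × 2 = 1211 N at 3 m from A.
ΣM about A: B_y·3.2 − (605.5·2)·3 − 6650 − 1300 − 2550·1.3 = 0 → B_y = 14898/3.2 = 4655.62 ≈ 4656 N.
ΣF_y = 0: A_y + 4655.62 − 605.5·2 − 2550 = 0 → A_y = -894.6 N.
ΣF_x = 0: no horizontal applied forces, so A_x = 0.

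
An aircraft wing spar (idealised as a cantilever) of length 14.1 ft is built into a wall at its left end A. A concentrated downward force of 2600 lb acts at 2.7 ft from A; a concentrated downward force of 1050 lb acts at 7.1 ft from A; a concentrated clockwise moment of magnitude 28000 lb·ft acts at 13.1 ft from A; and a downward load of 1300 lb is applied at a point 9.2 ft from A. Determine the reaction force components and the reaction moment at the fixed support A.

ΣF_x = 0: A_x = 0.
ΣF_y = 0: A_y − 2600 − 1050 − 1300 = 0 → A_y = 4950 lb.
ΣM about A: M_A − 2600·2.7 − 1050·7.1 − 28000 − 1300·9.2 = 0 → M_A = 54440 lb·ft.

A_x = 0, A_y = 4950 lb, M_A = 54440 lb·ft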